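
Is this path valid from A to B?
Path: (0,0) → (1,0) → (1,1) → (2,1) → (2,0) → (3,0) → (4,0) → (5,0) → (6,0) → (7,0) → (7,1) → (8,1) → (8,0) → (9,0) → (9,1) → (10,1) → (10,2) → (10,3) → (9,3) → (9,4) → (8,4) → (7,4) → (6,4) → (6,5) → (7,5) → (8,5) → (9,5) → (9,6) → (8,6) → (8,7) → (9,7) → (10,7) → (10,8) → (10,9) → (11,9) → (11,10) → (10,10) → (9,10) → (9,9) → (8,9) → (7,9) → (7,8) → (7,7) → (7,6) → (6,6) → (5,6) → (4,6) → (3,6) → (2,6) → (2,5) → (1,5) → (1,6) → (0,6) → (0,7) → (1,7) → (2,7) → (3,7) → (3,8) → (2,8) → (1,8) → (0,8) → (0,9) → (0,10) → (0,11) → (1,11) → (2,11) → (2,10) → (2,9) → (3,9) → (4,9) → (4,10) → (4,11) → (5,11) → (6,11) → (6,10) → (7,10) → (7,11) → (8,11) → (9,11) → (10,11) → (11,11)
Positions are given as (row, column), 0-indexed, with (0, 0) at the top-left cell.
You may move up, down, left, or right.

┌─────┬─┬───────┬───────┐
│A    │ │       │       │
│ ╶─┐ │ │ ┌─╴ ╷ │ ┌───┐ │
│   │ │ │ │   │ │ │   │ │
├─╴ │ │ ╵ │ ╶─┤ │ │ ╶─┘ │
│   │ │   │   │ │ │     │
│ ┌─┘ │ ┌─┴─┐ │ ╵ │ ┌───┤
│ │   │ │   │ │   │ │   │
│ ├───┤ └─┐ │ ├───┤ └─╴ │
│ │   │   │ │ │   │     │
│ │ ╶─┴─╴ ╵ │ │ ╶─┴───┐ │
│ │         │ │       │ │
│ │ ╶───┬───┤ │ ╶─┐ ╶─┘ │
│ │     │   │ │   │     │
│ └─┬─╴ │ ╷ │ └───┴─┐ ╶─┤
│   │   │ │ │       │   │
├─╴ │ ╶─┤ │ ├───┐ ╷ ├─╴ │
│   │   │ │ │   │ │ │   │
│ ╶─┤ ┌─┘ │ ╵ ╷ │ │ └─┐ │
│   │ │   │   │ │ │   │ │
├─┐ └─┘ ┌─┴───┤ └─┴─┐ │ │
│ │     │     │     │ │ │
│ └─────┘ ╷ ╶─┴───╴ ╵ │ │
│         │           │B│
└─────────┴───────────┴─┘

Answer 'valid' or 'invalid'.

Checking path validity:
Result: All consecutive moves are passable.

valid

Correct solution:

┌─────┬─┬───────┬───────┐
│A    │ │    ↱ ↓│↱ → → ↓│
│ ╶─┐ │ │ ┌─╴ ╷ │ ┌───┐ │
│↳ ↓│ │ │ │↱ ↑│↓│↑│   │↓│
├─╴ │ │ ╵ │ ╶─┤ │ │ ╶─┘ │
│↓ ↲│ │   │↑ ↰│↓│↑│↓ ← ↲│
│ ┌─┘ │ ┌─┴─┐ │ ╵ │ ┌───┤
│↓│   │ │   │↑│↳ ↑│↓│   │
│ ├───┤ └─┐ │ ├───┤ └─╴ │
│↓│   │   │ │↑│   │↳ → ↓│
│ │ ╶─┴─╴ ╵ │ │ ╶─┴───┐ │
│↓│         │↑│       │↓│
│ │ ╶───┬───┤ │ ╶─┐ ╶─┘ │
│↓│     │↱ ↓│↑│   │  ↓ ↲│
│ └─┬─╴ │ ╷ │ └───┴─┐ ╶─┤
│↳ ↓│   │↑│↓│↑ ← ← ↰│↳ ↓│
├─╴ │ ╶─┤ │ ├───┐ ╷ ├─╴ │
│↓ ↲│   │↑│↓│↱ ↓│ │↑│  ↓│
│ ╶─┤ ┌─┘ │ ╵ ╷ │ │ └─┐ │
│↳ ↓│ │↱ ↑│↳ ↑│↓│ │↑ ↰│↓│
├─┐ └─┘ ┌─┴───┤ └─┴─┐ │ │
│ │↳ → ↑│     │↳ → ↓│↑│↓│
│ └─────┘ ╷ ╶─┴───╴ ╵ │ │
│         │        ↳ ↑│B│
└─────────┴───────────┴─┘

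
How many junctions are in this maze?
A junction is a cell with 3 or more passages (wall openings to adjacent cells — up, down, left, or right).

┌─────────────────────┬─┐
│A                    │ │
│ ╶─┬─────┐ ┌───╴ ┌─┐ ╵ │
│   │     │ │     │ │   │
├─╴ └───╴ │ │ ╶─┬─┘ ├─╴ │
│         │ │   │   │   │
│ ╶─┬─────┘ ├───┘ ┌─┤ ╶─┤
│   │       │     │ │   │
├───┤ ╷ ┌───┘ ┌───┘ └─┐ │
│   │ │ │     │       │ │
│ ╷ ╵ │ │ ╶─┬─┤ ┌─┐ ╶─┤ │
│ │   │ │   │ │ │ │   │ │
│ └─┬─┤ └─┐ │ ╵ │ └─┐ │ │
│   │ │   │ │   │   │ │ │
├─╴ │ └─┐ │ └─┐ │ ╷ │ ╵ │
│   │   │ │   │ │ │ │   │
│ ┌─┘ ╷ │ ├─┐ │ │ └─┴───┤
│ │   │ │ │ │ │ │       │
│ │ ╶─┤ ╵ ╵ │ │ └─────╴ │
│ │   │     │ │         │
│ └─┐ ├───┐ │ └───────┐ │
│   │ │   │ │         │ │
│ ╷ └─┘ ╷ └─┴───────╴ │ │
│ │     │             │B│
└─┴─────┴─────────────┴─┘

Checking each cell for number of passages:

Junctions found (3+ passages):
  (0, 5): 3 passages
  (0, 8): 3 passages
  (1, 11): 3 passages
  (2, 1): 3 passages
  (3, 3): 3 passages
  (4, 9): 4 passages
  (6, 7): 3 passages
  (6, 8): 3 passages
  (7, 2): 3 passages
  (9, 4): 3 passages
  (9, 5): 3 passages
  (9, 11): 3 passages
  (10, 0): 3 passages
Total junctions: 13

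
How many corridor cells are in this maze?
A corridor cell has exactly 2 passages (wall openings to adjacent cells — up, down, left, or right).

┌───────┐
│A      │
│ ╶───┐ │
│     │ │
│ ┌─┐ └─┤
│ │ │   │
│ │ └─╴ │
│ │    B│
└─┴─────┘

Counting cells with exactly 2 passages:
Total corridor cells: 12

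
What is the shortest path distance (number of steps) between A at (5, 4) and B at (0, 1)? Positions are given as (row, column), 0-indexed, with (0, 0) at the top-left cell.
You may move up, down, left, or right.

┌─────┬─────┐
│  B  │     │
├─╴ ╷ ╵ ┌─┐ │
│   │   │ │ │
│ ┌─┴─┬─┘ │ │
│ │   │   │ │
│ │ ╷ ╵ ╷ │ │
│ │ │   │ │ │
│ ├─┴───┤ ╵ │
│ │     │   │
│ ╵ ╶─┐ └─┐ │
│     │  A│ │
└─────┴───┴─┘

Finding path from (5, 4) to (0, 1):
Path: (5,4) → (5,3) → (4,3) → (4,2) → (4,1) → (5,1) → (5,0) → (4,0) → (3,0) → (2,0) → (1,0) → (1,1) → (0,1)
Distance: 12 steps

Solution:

┌─────┬─────┐
│  B  │     │
├─╴ ╷ ╵ ┌─┐ │
│↱ ↑│   │ │ │
│ ┌─┴─┬─┘ │ │
│↑│   │   │ │
│ │ ╷ ╵ ╷ │ │
│↑│ │   │ │ │
│ ├─┴───┤ ╵ │
│↑│↓ ← ↰│   │
│ ╵ ╶─┐ └─┐ │
│↑ ↲  │↑ A│ │
└─────┴───┴─┘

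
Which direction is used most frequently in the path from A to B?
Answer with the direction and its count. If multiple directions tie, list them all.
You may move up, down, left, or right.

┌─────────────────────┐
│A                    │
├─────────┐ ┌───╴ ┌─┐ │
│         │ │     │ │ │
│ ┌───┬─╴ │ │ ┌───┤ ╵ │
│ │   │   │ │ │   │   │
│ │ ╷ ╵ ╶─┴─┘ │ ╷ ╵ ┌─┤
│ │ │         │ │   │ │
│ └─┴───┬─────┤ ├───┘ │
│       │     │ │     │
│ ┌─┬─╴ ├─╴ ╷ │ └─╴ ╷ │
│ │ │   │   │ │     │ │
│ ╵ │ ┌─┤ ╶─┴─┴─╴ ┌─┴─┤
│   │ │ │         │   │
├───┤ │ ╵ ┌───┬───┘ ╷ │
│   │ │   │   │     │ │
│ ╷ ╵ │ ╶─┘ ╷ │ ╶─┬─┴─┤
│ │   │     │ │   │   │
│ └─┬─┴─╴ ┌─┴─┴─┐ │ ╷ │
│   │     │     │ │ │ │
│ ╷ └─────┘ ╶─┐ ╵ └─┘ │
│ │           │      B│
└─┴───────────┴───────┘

Directions: right, right, right, right, right, right, right, right, down, left, left, down, down, left, left, left, up, right, up, left, left, left, left, down, down, down, right, right, right, down, left, down, down, down, left, up, left, down, down, right, down, right, right, right, right, up, right, right, down, right, right, right
Counts: {'right': 22, 'down': 14, 'left': 12, 'up': 4}
Most common: right (22 times)

Solution:

┌─────────────────────┐
│A → → → → → → → ↓    │
├─────────┐ ┌───╴ ┌─┐ │
│↓ ← ← ← ↰│ │↓ ← ↲│ │ │
│ ┌───┬─╴ │ │ ┌───┤ ╵ │
│↓│   │↱ ↑│ │↓│   │   │
│ │ ╷ ╵ ╶─┴─┘ │ ╷ ╵ ┌─┤
│↓│ │  ↑ ← ← ↲│ │   │ │
│ └─┴───┬─────┤ ├───┘ │
│↳ → → ↓│     │ │     │
│ ┌─┬─╴ ├─╴ ╷ │ └─╴ ╷ │
│ │ │↓ ↲│   │ │     │ │
│ ╵ │ ┌─┤ ╶─┴─┴─╴ ┌─┴─┤
│   │↓│ │         │   │
├───┤ │ ╵ ┌───┬───┘ ╷ │
│↓ ↰│↓│   │   │     │ │
│ ╷ ╵ │ ╶─┘ ╷ │ ╶─┬─┴─┤
│↓│↑ ↲│     │ │   │   │
│ └─┬─┴─╴ ┌─┴─┴─┐ │ ╷ │
│↳ ↓│     │↱ → ↓│ │ │ │
│ ╷ └─────┘ ╶─┐ ╵ └─┘ │
│ │↳ → → → ↑  │↳ → → B│
└─┴───────────┴───────┘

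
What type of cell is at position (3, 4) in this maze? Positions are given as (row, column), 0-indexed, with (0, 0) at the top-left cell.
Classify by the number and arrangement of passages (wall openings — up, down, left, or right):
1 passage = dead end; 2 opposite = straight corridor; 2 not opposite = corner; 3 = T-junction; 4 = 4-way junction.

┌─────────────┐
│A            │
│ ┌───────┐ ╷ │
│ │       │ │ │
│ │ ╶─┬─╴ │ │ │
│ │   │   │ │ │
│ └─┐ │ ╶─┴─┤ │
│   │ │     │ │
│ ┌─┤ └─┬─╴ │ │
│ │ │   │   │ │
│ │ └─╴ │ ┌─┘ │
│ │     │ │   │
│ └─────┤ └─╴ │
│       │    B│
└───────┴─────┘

Checking cell at (3, 4):
Number of passages: 2
Cell type: straight corridor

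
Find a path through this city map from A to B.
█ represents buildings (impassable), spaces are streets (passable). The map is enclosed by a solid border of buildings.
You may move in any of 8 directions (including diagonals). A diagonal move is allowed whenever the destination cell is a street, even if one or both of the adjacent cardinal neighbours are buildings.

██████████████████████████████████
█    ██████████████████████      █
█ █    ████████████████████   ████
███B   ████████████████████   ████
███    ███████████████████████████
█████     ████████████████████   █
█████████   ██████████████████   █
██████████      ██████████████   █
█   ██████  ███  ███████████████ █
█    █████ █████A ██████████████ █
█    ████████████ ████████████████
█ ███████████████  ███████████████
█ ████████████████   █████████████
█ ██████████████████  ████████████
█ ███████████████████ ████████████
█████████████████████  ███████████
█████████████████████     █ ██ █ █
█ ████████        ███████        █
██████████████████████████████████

Finding the shortest path from A to B:
Movement: 8-directional
Path length: 13 steps
Directions: up-left → up-left → left → left → left → left → up-left → up-left → left → left → left → up-left → up-left

Solution:

██████████████████████████████████
█    ██████████████████████      █
█ █    ████████████████████   ████
███B   ████████████████████   ████
███ ↖  ███████████████████████████
█████↖←←← ████████████████████   █
█████████↖  ██████████████████   █
██████████↖←←←← ██████████████   █
█   ██████  ███↖ ███████████████ █
█    █████ █████A ██████████████ █
█    ████████████ ████████████████
█ ███████████████  ███████████████
█ ████████████████   █████████████
█ ██████████████████  ████████████
█ ███████████████████ ████████████
█████████████████████  ███████████
█████████████████████     █ ██ █ █
█ ████████        ███████        █
██████████████████████████████████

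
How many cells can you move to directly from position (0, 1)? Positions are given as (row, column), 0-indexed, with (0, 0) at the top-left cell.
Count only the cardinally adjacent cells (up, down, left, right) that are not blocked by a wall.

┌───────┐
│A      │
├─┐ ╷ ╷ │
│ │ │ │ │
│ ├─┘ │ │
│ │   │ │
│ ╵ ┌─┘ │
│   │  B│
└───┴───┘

Checking passable neighbors of (0, 1):
Neighbors: (1, 1), (0, 0), (0, 2)
Count: 3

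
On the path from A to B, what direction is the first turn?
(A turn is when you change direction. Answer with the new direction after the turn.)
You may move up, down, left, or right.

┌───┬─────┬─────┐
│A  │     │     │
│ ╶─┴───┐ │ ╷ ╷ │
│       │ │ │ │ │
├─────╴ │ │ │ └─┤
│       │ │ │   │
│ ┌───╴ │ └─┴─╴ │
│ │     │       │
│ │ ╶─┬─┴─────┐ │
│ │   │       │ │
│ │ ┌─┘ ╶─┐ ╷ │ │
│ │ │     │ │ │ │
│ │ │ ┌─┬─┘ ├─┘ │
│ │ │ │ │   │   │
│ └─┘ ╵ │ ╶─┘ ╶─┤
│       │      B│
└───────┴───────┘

Directions: down, right, right, right, down, left, left, left, down, down, down, down, down, right, right, up, up, right, up, right, right, down, down, left, down, right, right, right
First turn direction: right

Solution:

┌───┬─────┬─────┐
│A  │     │     │
│ ╶─┴───┐ │ ╷ ╷ │
│↳ → → ↓│ │ │ │ │
├─────╴ │ │ │ └─┤
│↓ ← ← ↲│ │ │   │
│ ┌───╴ │ └─┴─╴ │
│↓│     │       │
│ │ ╶─┬─┴─────┐ │
│↓│   │↱ → ↓  │ │
│ │ ┌─┘ ╶─┐ ╷ │ │
│↓│ │↱ ↑  │↓│ │ │
│ │ │ ┌─┬─┘ ├─┘ │
│↓│ │↑│ │↓ ↲│   │
│ └─┘ ╵ │ ╶─┘ ╶─┤
│↳ → ↑  │↳ → → B│
└───────┴───────┘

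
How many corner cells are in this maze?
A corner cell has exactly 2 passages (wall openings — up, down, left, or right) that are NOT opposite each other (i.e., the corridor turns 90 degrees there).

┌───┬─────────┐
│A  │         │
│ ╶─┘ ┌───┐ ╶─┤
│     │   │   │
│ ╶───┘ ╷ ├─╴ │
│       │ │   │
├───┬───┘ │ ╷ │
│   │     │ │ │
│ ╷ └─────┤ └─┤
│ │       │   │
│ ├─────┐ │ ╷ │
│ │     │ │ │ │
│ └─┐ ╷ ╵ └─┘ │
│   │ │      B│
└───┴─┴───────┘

Counting corner cells (2 non-opposite passages):
Total corners: 20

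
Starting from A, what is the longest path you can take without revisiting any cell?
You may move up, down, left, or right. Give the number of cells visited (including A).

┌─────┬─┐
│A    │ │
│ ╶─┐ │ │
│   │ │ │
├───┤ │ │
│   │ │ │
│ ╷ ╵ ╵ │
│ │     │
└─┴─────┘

Finding longest simple path using DFS:
Start: (0, 0)
Longest path visits 10 cells
Path: A → right → right → down → down → down → left → up → left → down

Solution:

┌─────┬─┐
│A → ↓│ │
│ ╶─┐ │ │
│   │↓│ │
├───┤ │ │
│↓ ↰│↓│ │
│ ╷ ╵ ╵ │
│B│↑ ↲  │
└─┴─────┘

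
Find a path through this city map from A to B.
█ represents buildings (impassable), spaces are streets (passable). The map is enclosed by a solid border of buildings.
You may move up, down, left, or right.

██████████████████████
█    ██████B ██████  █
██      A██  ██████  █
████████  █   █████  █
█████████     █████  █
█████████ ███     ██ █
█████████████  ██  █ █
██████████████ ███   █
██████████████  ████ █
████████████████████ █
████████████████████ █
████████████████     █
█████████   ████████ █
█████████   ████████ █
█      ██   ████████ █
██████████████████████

Finding the shortest path from A to B:
Movement: cardinal only
Path length: 8 steps
Directions: down → right → down → right → right → up → up → up

Solution:

██████████████████████
█    ██████B ██████  █
██      A██↑ ██████  █
████████↳↓█↑  █████  █
█████████↳→↑  █████  █
█████████ ███     ██ █
█████████████  ██  █ █
██████████████ ███   █
██████████████  ████ █
████████████████████ █
████████████████████ █
████████████████     █
█████████   ████████ █
█████████   ████████ █
█      ██   ████████ █
██████████████████████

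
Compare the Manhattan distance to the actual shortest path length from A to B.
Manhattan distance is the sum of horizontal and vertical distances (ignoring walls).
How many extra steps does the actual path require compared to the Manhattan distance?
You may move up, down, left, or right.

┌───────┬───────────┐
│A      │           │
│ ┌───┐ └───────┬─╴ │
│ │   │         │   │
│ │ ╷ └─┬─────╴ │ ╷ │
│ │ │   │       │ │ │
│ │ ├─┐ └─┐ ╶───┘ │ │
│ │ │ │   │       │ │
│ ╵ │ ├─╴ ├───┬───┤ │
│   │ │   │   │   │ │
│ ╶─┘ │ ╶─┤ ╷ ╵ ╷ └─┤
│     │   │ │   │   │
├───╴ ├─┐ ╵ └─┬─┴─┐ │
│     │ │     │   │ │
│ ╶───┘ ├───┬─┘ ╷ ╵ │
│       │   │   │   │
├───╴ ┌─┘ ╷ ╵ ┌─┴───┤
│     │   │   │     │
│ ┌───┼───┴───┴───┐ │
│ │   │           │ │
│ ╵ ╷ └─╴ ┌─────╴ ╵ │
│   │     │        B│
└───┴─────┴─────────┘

Manhattan distance: |10 - 0| + |9 - 0| = 19
Actual path length: 31
Extra steps: 31 - 19 = 12

Solution:

┌───────┬───────────┐
│A      │           │
│ ┌───┐ └───────┬─╴ │
│↓│   │         │   │
│ │ ╷ └─┬─────╴ │ ╷ │
│↓│ │   │       │ │ │
│ │ ├─┐ └─┐ ╶───┘ │ │
│↓│ │ │   │       │ │
│ ╵ │ ├─╴ ├───┬───┤ │
│↓  │ │   │   │   │ │
│ ╶─┘ │ ╶─┤ ╷ ╵ ╷ └─┤
│↳ → ↓│   │ │   │   │
├───╴ ├─┐ ╵ └─┬─┴─┐ │
│↓ ← ↲│ │     │   │ │
│ ╶───┘ ├───┬─┘ ╷ ╵ │
│↳ → ↓  │   │   │   │
├───╴ ┌─┘ ╷ ╵ ┌─┴───┤
│↓ ← ↲│   │   │     │
│ ┌───┼───┴───┴───┐ │
│↓│↱ ↓│  ↱ → → → ↓│ │
│ ╵ ╷ └─╴ ┌─────╴ ╵ │
│↳ ↑│↳ → ↑│      ↳ B│
└───┴─────┴─────────┘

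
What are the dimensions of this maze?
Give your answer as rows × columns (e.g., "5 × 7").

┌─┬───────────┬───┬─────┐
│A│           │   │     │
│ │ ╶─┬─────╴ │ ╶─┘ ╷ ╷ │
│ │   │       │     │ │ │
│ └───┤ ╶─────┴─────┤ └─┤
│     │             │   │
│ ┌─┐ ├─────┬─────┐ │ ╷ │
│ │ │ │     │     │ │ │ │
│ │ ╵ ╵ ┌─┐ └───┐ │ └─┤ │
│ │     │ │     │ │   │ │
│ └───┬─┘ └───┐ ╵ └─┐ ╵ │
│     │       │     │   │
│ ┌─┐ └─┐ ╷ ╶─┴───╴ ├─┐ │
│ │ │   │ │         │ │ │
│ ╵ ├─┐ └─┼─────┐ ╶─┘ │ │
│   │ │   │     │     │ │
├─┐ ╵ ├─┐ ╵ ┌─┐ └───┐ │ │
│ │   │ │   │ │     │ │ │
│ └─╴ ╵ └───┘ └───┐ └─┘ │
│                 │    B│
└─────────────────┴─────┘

Counting the maze dimensions:
Rows (vertical): 10
Columns (horizontal): 12
Dimensions: 10 × 12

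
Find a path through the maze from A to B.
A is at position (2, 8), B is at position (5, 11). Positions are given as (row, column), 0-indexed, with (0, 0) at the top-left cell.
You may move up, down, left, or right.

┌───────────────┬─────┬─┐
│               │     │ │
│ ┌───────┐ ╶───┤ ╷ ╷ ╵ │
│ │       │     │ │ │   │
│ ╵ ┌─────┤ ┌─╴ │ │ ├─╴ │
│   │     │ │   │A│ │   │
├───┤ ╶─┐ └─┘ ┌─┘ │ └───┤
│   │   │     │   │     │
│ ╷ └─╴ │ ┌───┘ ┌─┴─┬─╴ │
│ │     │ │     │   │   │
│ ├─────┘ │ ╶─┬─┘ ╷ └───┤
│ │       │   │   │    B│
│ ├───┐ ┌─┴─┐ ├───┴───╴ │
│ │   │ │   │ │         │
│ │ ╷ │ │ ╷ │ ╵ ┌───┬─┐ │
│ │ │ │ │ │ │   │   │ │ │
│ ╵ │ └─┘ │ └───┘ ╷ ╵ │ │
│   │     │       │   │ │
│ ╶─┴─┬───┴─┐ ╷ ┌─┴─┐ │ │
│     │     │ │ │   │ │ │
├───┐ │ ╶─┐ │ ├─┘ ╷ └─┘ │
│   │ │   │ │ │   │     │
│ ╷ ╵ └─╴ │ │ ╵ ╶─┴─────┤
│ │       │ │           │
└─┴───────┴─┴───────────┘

Finding the shortest path from (2, 8) to (5, 11):
Path length: 16 steps
Directions: down → left → down → left → left → down → right → down → down → right → up → right → right → right → right → up

Solution:

┌───────────────┬─────┬─┐
│               │     │ │
│ ┌───────┐ ╶───┤ ╷ ╷ ╵ │
│ │       │     │ │ │   │
│ ╵ ┌─────┤ ┌─╴ │ │ ├─╴ │
│   │     │ │   │A│ │   │
├───┤ ╶─┐ └─┘ ┌─┘ │ └───┤
│   │   │     │↓ ↲│     │
│ ╷ └─╴ │ ┌───┘ ┌─┴─┬─╴ │
│ │     │ │↓ ← ↲│   │   │
│ ├─────┘ │ ╶─┬─┘ ╷ └───┤
│ │       │↳ ↓│   │    B│
│ ├───┐ ┌─┴─┐ ├───┴───╴ │
│ │   │ │   │↓│↱ → → → ↑│
│ │ ╷ │ │ ╷ │ ╵ ┌───┬─┐ │
│ │ │ │ │ │ │↳ ↑│   │ │ │
│ ╵ │ └─┘ │ └───┘ ╷ ╵ │ │
│   │     │       │   │ │
│ ╶─┴─┬───┴─┐ ╷ ┌─┴─┐ │ │
│     │     │ │ │   │ │ │
├───┐ │ ╶─┐ │ ├─┘ ╷ └─┘ │
│   │ │   │ │ │   │     │
│ ╷ ╵ └─╴ │ │ ╵ ╶─┴─────┤
│ │       │ │           │
└─┴───────┴─┴───────────┘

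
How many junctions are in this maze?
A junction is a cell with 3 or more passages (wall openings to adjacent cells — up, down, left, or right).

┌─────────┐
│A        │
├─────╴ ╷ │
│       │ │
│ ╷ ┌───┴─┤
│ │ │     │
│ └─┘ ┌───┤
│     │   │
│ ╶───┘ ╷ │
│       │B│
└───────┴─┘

Checking each cell for number of passages:

Junctions found (3+ passages):
  (0, 3): 3 passages
  (1, 1): 3 passages
  (3, 0): 3 passages
Total junctions: 3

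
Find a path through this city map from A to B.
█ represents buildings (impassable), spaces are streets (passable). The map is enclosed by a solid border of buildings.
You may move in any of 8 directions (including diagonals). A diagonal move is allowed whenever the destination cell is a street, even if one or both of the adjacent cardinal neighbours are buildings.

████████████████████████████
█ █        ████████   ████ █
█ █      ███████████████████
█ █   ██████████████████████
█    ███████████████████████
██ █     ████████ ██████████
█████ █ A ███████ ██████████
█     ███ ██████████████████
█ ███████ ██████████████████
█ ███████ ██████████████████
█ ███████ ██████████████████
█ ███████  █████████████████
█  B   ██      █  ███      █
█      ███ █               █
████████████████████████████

Finding the shortest path from A to B:
Movement: 8-directional
Path length: 12 steps
Directions: left → up-left → down-left → down-left → left → left → down-left → down → down → down → down-right → right

Solution:

████████████████████████████
█ █        ████████   ████ █
█ █      ███████████████████
█ █   ██████████████████████
█    ███████████████████████
██ █  ↙  ████████ ██████████
█████↙█↖A ███████ ██████████
█ ↙←← ███ ██████████████████
█↓███████ ██████████████████
█↓███████ ██████████████████
█↓███████ ██████████████████
█↘███████  █████████████████
█ →B   ██      █  ███      █
█      ███ █               █
████████████████████████████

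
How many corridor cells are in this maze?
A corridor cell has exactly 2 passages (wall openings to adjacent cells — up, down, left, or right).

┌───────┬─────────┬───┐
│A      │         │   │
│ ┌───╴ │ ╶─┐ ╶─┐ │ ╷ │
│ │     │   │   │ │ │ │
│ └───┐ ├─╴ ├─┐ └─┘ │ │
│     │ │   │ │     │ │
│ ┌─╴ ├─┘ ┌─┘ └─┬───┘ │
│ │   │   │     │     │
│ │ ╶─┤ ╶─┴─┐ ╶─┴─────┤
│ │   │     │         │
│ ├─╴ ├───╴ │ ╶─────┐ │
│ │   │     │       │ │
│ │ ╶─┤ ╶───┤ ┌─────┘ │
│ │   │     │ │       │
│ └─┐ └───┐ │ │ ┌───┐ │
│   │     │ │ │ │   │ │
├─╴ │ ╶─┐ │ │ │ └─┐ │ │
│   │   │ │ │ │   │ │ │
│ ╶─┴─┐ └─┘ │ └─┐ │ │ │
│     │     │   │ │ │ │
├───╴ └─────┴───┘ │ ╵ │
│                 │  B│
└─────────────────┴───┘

Counting cells with exactly 2 passages:
Total corridor cells: 100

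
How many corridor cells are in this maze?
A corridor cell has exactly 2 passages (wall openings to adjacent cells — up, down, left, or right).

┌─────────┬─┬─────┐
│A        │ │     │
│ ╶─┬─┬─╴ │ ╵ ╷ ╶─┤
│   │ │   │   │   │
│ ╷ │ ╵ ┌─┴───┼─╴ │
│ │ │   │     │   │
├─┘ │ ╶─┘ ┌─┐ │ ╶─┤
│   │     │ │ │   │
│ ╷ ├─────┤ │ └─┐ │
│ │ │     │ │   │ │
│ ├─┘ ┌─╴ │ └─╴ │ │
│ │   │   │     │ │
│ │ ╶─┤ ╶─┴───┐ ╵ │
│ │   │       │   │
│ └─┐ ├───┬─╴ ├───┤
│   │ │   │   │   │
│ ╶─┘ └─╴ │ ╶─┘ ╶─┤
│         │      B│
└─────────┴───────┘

Counting cells with exactly 2 passages:
Total corridor cells: 63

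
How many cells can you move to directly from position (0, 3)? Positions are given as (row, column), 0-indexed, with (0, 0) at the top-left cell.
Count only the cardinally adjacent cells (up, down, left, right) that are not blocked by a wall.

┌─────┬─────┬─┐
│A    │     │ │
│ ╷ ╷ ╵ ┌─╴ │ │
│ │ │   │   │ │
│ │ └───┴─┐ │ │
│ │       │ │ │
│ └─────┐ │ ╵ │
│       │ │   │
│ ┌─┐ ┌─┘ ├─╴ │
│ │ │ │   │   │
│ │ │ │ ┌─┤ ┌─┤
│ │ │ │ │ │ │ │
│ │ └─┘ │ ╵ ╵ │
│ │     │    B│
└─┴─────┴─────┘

Checking passable neighbors of (0, 3):
Neighbors: (1, 3), (0, 4)
Count: 2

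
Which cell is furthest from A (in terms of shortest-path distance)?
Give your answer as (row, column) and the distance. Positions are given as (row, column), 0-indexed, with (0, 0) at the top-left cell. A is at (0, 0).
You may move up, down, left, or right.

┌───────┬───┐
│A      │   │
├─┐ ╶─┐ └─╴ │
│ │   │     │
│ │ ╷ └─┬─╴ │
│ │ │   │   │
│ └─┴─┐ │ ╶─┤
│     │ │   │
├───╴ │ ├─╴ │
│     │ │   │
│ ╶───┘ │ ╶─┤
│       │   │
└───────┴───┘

Computing BFS distances from A to all cells:
Furthest cell: (1, 0)
Distance: 19 steps

Path from A to the furthest cell:

┌───────┬───┐
│A ↓    │   │
├─┐ ╶─┐ └─╴ │
│B│↳ ↓│     │
│ │ ╷ └─┬─╴ │
│↑│ │↳ ↓│   │
│ └─┴─┐ │ ╶─┤
│↑ ← ↰│↓│   │
├───╴ │ ├─╴ │
│↱ → ↑│↓│   │
│ ╶───┘ │ ╶─┤
│↑ ← ← ↲│   │
└───────┴───┘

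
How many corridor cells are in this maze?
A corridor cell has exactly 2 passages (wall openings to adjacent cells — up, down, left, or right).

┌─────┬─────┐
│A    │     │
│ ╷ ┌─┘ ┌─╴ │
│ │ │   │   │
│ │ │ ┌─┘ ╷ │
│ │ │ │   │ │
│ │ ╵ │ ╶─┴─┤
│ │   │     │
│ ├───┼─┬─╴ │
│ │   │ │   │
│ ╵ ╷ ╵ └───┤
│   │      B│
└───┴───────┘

Counting cells with exactly 2 passages:
Total corridor cells: 28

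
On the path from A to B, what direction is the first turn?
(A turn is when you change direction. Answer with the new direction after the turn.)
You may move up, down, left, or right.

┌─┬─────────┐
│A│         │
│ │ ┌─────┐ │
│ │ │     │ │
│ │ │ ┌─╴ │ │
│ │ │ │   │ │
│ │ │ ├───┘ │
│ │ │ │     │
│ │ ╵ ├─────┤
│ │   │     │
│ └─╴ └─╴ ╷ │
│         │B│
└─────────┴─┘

Directions: down, down, down, down, down, right, right, right, right, up, right, down
First turn direction: right

Solution:

┌─┬─────────┐
│A│         │
│ │ ┌─────┐ │
│↓│ │     │ │
│ │ │ ┌─╴ │ │
│↓│ │ │   │ │
│ │ │ ├───┘ │
│↓│ │ │     │
│ │ ╵ ├─────┤
│↓│   │  ↱ ↓│
│ └─╴ └─╴ ╷ │
│↳ → → → ↑│B│
└─────────┴─┘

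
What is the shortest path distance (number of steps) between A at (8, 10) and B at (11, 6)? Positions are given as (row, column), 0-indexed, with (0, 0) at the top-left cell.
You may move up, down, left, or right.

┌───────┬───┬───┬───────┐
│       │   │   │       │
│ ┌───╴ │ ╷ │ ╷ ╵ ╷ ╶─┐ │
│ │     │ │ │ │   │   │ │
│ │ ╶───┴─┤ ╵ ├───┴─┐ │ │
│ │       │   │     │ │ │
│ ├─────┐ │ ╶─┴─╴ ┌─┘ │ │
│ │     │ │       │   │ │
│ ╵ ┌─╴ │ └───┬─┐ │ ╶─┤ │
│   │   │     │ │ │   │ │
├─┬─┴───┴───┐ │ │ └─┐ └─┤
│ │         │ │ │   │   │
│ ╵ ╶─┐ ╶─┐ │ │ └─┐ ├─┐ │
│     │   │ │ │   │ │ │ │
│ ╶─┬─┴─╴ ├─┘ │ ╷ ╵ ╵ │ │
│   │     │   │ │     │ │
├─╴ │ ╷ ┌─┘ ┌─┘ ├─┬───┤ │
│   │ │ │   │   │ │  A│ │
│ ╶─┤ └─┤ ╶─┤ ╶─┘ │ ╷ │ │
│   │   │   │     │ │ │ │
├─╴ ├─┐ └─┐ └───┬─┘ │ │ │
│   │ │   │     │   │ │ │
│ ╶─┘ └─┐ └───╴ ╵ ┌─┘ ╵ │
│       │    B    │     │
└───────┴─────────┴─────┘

Finding path from (8, 10) to (11, 6):
Path: (8,10) → (8,9) → (9,9) → (10,9) → (10,8) → (11,8) → (11,7) → (11,6)
Distance: 7 steps

Solution:

┌───────┬───┬───┬───────┐
│       │   │   │       │
│ ┌───╴ │ ╷ │ ╷ ╵ ╷ ╶─┐ │
│ │     │ │ │ │   │   │ │
│ │ ╶───┴─┤ ╵ ├───┴─┐ │ │
│ │       │   │     │ │ │
│ ├─────┐ │ ╶─┴─╴ ┌─┘ │ │
│ │     │ │       │   │ │
│ ╵ ┌─╴ │ └───┬─┐ │ ╶─┤ │
│   │   │     │ │ │   │ │
├─┬─┴───┴───┐ │ │ └─┐ └─┤
│ │         │ │ │   │   │
│ ╵ ╶─┐ ╶─┐ │ │ └─┐ ├─┐ │
│     │   │ │ │   │ │ │ │
│ ╶─┬─┴─╴ ├─┘ │ ╷ ╵ ╵ │ │
│   │     │   │ │     │ │
├─╴ │ ╷ ┌─┘ ┌─┘ ├─┬───┤ │
│   │ │ │   │   │ │↓ A│ │
│ ╶─┤ └─┤ ╶─┤ ╶─┘ │ ╷ │ │
│   │   │   │     │↓│ │ │
├─╴ ├─┐ └─┐ └───┬─┘ │ │ │
│   │ │   │     │↓ ↲│ │ │
│ ╶─┘ └─┐ └───╴ ╵ ┌─┘ ╵ │
│       │    B ← ↲│     │
└───────┴─────────┴─────┘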